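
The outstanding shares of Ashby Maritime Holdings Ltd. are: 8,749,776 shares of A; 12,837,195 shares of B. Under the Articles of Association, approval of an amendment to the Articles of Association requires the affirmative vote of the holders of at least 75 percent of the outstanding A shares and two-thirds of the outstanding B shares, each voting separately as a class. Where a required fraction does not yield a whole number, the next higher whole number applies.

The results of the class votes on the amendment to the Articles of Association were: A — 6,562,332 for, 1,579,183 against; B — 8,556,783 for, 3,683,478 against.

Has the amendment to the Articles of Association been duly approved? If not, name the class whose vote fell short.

A: 3/4 of 8749776 = 6562332; 6,562,332 required, 6,562,332 in favor — approved.
B: 2/3 of 12837195 = 8558130; 8,558,130 required, 8,556,783 in favor — not approved.

Not approved — the B shares did not give the required vote.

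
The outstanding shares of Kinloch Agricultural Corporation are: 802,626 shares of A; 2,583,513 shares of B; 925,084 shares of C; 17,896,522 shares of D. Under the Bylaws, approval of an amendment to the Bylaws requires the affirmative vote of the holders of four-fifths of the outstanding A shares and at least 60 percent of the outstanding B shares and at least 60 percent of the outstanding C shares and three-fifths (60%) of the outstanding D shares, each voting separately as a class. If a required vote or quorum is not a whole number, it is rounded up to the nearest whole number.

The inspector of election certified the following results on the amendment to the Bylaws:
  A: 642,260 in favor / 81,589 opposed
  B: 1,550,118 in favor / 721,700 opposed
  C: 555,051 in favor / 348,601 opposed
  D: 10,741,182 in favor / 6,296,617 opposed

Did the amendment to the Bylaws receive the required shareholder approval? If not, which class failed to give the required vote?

Approved — every class gave the required vote.

A: 4/5 of 802626 = 642100.80, rounded up to 642101; 642,101 required, 642,260 in favor — approved.
B: 3/5 of 2583513 = 1550107.80, rounded up to 1550108; 1,550,108 required, 1,550,118 in favor — approved.
C: 3/5 of 925084 = 555050.40, rounded up to 555051; 555,051 required, 555,051 in favor — approved.
D: 3/5 of 17896522 = 10737913.20, rounded up to 10737914; 10,737,914 required, 10,741,182 in favor — approved.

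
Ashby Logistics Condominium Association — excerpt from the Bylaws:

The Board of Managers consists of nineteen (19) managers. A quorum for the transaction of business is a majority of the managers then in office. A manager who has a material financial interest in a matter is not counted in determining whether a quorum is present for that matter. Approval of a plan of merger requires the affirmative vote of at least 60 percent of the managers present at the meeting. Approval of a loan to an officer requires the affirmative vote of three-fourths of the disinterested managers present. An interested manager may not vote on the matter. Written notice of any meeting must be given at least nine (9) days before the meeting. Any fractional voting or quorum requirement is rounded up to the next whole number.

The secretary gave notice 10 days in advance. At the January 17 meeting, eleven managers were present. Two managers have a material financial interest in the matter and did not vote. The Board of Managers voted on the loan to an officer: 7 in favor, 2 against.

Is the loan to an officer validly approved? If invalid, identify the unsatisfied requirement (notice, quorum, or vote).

Invalid — quorum requirement not satisfied.

Notice: 10 days given; 9 required (10 ≥ 9). Satisfied.
Quorum: 11 present, but the 2 interested managers do not count, leaving 9. Quorum is 10. Not satisfied.
Vote: the loan to an officer requires three-fourths of the disinterested managers present (11 − 2 = 9). 3/4 of 9 = 6.75, rounded up to 7, so 7 affirmative votes are needed; 7 voted in favor. Satisfied. (Moot — without a quorum no business can be validly transacted.)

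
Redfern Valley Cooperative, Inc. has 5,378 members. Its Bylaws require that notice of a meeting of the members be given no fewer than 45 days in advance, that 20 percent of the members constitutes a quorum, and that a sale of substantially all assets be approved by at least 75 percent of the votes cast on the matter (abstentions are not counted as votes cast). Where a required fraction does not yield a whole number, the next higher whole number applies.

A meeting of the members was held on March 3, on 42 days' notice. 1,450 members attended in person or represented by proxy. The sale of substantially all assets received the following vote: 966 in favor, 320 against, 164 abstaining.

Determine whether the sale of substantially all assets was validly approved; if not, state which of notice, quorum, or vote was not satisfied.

Invalid — notice requirement not satisfied.

Notice: 42 days given; 45 required. Not satisfied.
Quorum: 20% of 5,378 = 1,075.60, rounded up to 1,076; 1,450 present. Satisfied.
Vote: requires three-fourths of the votes cast (1,450 − 164 abstaining = 1,286); 3/4 of 1286 = 964.50, rounded up to 965, so 965 needed; 966 in favor. Satisfied.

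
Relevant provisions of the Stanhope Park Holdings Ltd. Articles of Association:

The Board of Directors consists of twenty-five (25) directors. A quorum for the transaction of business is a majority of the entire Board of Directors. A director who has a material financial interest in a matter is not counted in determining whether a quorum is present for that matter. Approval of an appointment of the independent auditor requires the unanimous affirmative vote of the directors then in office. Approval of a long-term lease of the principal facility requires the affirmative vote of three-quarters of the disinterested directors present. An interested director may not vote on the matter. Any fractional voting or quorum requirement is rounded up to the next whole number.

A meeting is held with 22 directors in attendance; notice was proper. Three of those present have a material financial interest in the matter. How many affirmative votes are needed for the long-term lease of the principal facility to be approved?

The long-term lease of the principal facility requires three-fourths of the disinterested directors present (22 − 3 = 19).
3/4 of 19 = 14.25, rounded up to 15.

15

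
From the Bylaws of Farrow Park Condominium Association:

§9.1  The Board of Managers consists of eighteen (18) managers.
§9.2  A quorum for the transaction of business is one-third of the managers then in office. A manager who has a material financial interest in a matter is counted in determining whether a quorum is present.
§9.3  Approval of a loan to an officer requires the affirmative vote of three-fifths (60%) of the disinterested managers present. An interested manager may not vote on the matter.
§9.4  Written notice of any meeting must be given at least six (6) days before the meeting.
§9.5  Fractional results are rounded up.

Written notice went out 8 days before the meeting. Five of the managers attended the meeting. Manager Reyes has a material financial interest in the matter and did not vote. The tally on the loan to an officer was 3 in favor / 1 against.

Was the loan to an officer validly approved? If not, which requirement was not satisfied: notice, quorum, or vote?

Invalid — quorum requirement not satisfied.

Notice: 8 days given; 6 required (8 ≥ 6). Satisfied.
Quorum: 5 present (interested managers count toward quorum); quorum is 6. Not satisfied.
Vote: the loan to an officer requires three-fifths of the disinterested managers present (5 − 1 = 4). 3/5 of 4 = 2.40, rounded up to 3, so 3 affirmative votes are needed; 3 voted in favor. Satisfied. (Moot — without a quorum no business can be validly transacted.)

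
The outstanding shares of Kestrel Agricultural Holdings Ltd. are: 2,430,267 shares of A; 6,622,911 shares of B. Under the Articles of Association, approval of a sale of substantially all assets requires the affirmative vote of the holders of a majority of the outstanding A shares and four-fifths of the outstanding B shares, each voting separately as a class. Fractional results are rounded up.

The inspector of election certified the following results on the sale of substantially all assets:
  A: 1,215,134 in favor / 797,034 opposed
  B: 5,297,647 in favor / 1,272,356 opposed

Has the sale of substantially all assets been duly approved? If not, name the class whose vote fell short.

Not approved — the B shares did not give the required vote.

A: a majority of 2430267 is 1215134; 1,215,134 required, 1,215,134 in favor — approved.
B: 4/5 of 6622911 = 5298328.80, rounded up to 5298329; 5,298,329 required, 5,297,647 in favor — not approved.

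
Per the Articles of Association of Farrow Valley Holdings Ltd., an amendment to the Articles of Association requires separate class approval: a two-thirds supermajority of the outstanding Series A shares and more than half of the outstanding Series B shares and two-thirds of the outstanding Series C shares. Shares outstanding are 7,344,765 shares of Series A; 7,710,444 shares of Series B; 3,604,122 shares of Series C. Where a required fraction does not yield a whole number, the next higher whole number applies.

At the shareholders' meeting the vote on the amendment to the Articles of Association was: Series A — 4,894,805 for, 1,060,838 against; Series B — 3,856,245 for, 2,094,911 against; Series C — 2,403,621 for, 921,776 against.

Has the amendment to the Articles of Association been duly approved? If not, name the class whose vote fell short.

Not approved — the Series A shares did not give the required vote.

Series A: 2/3 of 7344765 = 4896510; 4,896,510 required, 4,894,805 in favor — not approved.
Series B: a majority of 7710444 is 3855223; 3,855,223 required, 3,856,245 in favor — approved.
Series C: 2/3 of 3604122 = 2402748; 2,402,748 required, 2,403,621 in favor — approved.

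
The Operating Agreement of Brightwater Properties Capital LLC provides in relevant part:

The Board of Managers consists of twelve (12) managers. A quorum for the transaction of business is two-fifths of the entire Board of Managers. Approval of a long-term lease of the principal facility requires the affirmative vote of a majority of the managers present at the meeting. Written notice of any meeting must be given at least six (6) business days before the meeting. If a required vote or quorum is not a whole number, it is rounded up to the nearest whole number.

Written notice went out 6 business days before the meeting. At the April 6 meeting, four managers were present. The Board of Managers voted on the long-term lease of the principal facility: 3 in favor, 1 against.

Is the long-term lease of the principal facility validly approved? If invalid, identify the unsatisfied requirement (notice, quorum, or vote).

Notice: 6 business days given; 6 required (6 ≥ 6). Satisfied.
Quorum: 4 present; quorum is 5. Not satisfied.
Vote: the long-term lease of the principal facility requires a majority of the managers present (4). A majority of 4 is 3, so 3 affirmative votes are needed; 3 voted in favor. Satisfied. (Moot — without a quorum no business can be validly transacted.)

Invalid — quorum requirement not satisfied.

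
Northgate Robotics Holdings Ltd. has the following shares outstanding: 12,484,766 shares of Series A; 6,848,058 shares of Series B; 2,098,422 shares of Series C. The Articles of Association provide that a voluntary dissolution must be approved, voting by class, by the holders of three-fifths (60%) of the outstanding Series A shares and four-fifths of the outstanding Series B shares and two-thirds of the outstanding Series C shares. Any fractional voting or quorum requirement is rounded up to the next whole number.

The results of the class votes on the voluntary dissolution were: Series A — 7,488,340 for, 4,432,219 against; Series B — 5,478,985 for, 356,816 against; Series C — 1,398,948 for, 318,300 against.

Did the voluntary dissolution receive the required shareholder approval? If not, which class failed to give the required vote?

Not approved — the Series A shares did not give the required vote.

Series A: 3/5 of 12484766 = 7490859.60, rounded up to 7490860; 7,490,860 required, 7,488,340 in favor — not approved.
Series B: 4/5 of 6848058 = 5478446.40, rounded up to 5478447; 5,478,447 required, 5,478,985 in favor — approved.
Series C: 2/3 of 2098422 = 1398948; 1,398,948 required, 1,398,948 in favor — approved.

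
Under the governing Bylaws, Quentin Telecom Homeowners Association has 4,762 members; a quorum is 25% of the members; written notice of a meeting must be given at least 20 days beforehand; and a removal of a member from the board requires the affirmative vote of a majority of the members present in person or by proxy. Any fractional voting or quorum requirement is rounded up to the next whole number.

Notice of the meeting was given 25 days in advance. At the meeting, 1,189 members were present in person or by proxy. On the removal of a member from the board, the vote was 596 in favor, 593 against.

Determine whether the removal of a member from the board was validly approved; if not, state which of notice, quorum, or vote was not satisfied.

Notice: 25 days given; 20 required. Satisfied.
Quorum: 25% of 4,762 = 1,190.50, rounded up to 1,191; 1,189 present. Not satisfied.
Vote: requires a majority of those present (1,189); a majority of 1189 is 595, so 595 needed; 596 in favor. Satisfied.

Invalid — quorum requirement not satisfied.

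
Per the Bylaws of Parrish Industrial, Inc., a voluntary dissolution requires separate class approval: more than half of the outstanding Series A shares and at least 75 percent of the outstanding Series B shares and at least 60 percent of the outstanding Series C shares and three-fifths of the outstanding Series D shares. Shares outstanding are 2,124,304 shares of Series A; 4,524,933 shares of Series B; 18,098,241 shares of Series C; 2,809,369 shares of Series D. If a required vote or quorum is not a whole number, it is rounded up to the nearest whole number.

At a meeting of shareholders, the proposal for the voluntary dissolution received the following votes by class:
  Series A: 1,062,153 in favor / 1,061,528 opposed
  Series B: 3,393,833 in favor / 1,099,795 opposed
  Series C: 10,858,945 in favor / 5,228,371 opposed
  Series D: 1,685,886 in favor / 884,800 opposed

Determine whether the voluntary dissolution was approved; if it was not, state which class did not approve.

Series A: a majority of 2124304 is 1062153; 1,062,153 required, 1,062,153 in favor — approved.
Series B: 3/4 of 4524933 = 3393699.75, rounded up to 3393700; 3,393,700 required, 3,393,833 in favor — approved.
Series C: 3/5 of 18098241 = 10858944.60, rounded up to 10858945; 10,858,945 required, 10,858,945 in favor — approved.
Series D: 3/5 of 2809369 = 1685621.40, rounded up to 1685622; 1,685,622 required, 1,685,886 in favor — approved.

Approved — every class gave the required vote.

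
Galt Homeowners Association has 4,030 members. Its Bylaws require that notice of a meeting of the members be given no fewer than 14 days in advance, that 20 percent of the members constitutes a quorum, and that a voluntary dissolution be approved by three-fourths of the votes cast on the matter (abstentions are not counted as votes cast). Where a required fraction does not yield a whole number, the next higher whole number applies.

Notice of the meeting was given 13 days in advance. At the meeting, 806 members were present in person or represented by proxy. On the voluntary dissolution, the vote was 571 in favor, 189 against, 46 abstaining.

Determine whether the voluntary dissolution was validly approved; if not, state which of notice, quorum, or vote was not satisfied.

Invalid — notice requirement not satisfied.

Notice: 13 days given; 14 required. Not satisfied.
Quorum: 20% of 4,030 = 806; 806 present. Satisfied.
Vote: requires three-fourths of the votes cast (806 − 46 abstaining = 760); 3/4 of 760 = 570, so 570 needed; 571 in favor. Satisfied.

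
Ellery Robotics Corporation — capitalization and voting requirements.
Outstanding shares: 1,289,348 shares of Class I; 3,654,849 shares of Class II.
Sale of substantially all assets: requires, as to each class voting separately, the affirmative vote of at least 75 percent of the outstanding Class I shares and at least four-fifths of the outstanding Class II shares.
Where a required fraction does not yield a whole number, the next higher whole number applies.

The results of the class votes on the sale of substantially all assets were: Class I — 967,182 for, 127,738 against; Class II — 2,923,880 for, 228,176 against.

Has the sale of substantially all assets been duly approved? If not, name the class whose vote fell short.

Approved — every class gave the required vote.

Class I: 3/4 of 1289348 = 967011; 967,011 required, 967,182 in favor — approved.
Class II: 4/5 of 3654849 = 2923879.20, rounded up to 2923880; 2,923,880 required, 2,923,880 in favor — approved.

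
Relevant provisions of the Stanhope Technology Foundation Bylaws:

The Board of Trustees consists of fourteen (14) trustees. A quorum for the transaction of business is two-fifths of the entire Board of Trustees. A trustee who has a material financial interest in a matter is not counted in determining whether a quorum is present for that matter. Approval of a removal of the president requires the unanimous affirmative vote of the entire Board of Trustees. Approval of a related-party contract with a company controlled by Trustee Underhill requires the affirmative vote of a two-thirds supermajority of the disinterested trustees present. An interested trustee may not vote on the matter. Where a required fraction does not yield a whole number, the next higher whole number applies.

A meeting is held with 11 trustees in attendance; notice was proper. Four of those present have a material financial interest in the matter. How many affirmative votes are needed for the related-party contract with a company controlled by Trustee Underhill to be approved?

The related-party contract with a company controlled by Trustee Underhill requires two-thirds of the disinterested trustees present (11 − 4 = 7).
2/3 of 7 = 4.67, rounded up to 5.

5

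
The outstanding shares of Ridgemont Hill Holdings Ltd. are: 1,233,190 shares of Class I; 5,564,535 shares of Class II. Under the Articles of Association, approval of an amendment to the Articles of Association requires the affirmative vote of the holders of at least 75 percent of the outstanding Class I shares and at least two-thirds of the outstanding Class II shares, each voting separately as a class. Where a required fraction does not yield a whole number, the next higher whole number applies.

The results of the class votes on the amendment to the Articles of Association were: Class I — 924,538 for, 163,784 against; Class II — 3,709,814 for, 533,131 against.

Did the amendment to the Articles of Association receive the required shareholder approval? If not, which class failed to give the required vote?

Not approved — the Class I shares did not give the required vote.

Class I: 3/4 of 1233190 = 924892.50, rounded up to 924893; 924,893 required, 924,538 in favor — not approved.
Class II: 2/3 of 5564535 = 3709690; 3,709,690 required, 3,709,814 in favor — approved.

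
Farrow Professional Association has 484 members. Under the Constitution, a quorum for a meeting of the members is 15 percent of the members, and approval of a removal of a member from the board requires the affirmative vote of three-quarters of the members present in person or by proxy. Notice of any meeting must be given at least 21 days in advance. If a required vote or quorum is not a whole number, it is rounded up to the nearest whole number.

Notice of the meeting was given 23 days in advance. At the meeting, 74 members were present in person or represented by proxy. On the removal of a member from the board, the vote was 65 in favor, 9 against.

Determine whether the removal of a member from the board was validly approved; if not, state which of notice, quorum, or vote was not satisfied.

Valid — all requirements satisfied.

Notice: 23 days given; 21 required. Satisfied.
Quorum: 15% of 484 = 72.60, rounded up to 73; 74 present. Satisfied.
Vote: requires three-fourths of those present (74); 3/4 of 74 = 55.50, rounded up to 56, so 56 needed; 65 in favor. Satisfied.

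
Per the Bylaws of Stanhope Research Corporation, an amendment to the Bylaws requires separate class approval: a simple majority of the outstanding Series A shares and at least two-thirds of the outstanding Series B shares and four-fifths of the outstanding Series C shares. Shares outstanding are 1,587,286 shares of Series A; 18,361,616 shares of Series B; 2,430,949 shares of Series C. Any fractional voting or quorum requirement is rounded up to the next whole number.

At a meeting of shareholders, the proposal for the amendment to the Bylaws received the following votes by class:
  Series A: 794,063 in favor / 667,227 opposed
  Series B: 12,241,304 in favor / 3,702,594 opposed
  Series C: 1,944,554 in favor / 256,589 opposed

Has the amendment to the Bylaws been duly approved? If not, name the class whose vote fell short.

Series A: a majority of 1587286 is 793644; 793,644 required, 794,063 in favor — approved.
Series B: 2/3 of 18361616 = 12241077.33, rounded up to 12241078; 12,241,078 required, 12,241,304 in favor — approved.
Series C: 4/5 of 2430949 = 1944759.20, rounded up to 1944760; 1,944,760 required, 1,944,554 in favor — not approved.

Not approved — the Series C shares did not give the required vote.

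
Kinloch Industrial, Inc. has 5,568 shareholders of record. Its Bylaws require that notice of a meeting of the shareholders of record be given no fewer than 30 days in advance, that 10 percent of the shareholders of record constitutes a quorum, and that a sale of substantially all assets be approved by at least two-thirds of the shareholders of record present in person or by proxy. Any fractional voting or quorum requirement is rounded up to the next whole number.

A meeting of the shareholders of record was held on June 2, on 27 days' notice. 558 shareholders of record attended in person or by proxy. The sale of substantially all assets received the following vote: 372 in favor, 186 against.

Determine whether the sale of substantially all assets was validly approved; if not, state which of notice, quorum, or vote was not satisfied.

Notice: 27 days given; 30 required. Not satisfied.
Quorum: 10% of 5,568 = 556.80, rounded up to 557; 558 present. Satisfied.
Vote: requires two-thirds of those present (558); 2/3 of 558 = 372, so 372 needed; 372 in favor. Satisfied.

Invalid — notice requirement not satisfied.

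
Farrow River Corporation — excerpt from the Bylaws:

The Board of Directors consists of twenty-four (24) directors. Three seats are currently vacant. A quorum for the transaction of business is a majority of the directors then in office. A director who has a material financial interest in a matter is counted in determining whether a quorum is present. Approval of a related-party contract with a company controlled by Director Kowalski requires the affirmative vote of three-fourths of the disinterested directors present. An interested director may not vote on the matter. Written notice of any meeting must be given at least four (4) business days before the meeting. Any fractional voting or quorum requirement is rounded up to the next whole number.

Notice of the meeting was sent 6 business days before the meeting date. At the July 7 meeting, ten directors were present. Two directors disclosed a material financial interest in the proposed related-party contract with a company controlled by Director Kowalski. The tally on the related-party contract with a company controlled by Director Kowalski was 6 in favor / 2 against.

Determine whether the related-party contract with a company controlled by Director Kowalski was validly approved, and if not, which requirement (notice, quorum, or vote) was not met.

Notice: 6 business days given; 4 required (6 ≥ 4). Satisfied.
Quorum: 10 present (interested directors count toward quorum); quorum is 11. Not satisfied.
Vote: the related-party contract with a company controlled by Director Kowalski requires three-fourths of the disinterested directors present (10 − 2 = 8). 3/4 of 8 = 6, so 6 affirmative votes are needed; 6 voted in favor. Satisfied. (Moot — without a quorum no business can be validly transacted.)

Invalid — quorum requirement not satisfied.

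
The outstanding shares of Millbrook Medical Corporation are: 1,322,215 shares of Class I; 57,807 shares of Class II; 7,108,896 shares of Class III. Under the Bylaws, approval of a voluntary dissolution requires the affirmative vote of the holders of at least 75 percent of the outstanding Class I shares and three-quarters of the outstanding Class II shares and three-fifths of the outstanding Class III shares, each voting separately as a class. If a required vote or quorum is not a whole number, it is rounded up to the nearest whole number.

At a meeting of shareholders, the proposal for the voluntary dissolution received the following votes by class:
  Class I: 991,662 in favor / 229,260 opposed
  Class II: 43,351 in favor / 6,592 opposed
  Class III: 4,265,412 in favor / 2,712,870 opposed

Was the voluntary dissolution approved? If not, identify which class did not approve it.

Class I: 3/4 of 1322215 = 991661.25, rounded up to 991662; 991,662 required, 991,662 in favor — approved.
Class II: 3/4 of 57807 = 43355.25, rounded up to 43356; 43,356 required, 43,351 in favor — not approved.
Class III: 3/5 of 7108896 = 4265337.60, rounded up to 4265338; 4,265,338 required, 4,265,412 in favor — approved.

Not approved — the Class II shares did not give the required vote.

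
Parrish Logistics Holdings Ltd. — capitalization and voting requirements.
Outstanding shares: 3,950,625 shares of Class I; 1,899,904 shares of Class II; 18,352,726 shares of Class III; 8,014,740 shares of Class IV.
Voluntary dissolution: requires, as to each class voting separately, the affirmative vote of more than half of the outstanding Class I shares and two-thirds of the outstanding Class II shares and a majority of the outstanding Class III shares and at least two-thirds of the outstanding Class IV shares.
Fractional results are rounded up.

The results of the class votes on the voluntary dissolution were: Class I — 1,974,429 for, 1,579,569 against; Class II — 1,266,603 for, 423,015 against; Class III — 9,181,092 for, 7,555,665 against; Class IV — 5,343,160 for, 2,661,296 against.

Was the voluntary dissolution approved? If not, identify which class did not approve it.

Class I: a majority of 3950625 is 1975313; 1,975,313 required, 1,974,429 in favor — not approved.
Class II: 2/3 of 1899904 = 1266602.67, rounded up to 1266603; 1,266,603 required, 1,266,603 in favor — approved.
Class III: a majority of 18352726 is 9176364; 9,176,364 required, 9,181,092 in favor — approved.
Class IV: 2/3 of 8014740 = 5343160; 5,343,160 required, 5,343,160 in favor — approved.

Not approved — the Class I shares did not give the required vote.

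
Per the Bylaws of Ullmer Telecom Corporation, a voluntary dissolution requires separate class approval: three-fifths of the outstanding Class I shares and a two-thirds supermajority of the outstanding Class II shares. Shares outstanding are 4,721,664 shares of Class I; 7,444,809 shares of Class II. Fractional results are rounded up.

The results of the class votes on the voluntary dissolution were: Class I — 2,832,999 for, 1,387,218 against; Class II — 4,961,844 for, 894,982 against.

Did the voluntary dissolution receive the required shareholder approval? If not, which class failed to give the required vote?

Class I: 3/5 of 4721664 = 2832998.40, rounded up to 2832999; 2,832,999 required, 2,832,999 in favor — approved.
Class II: 2/3 of 7444809 = 4963206; 4,963,206 required, 4,961,844 in favor — not approved.

Not approved — the Class II shares did not give the required vote.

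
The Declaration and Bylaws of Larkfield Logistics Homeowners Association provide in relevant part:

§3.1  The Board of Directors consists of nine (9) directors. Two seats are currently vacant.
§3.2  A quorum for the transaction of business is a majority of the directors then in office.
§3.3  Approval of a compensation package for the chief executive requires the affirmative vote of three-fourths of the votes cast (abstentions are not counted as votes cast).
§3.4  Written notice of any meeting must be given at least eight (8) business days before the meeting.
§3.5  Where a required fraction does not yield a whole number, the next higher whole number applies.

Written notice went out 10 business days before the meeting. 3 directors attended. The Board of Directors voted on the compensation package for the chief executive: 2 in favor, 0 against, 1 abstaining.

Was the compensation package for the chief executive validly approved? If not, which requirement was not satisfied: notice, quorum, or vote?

Notice: 10 business days given; 8 required (10 ≥ 8). Satisfied.
Quorum: 3 present; quorum is 4. Not satisfied.
Vote: the compensation package for the chief executive requires three-fourths of the votes cast (3 present − 1 abstaining = 2). 3/4 of 2 = 1.50, rounded up to 2, so 2 affirmative votes are needed; 2 voted in favor. Satisfied. (Moot — without a quorum no business can be validly transacted.)

Invalid — quorum requirement not satisfied.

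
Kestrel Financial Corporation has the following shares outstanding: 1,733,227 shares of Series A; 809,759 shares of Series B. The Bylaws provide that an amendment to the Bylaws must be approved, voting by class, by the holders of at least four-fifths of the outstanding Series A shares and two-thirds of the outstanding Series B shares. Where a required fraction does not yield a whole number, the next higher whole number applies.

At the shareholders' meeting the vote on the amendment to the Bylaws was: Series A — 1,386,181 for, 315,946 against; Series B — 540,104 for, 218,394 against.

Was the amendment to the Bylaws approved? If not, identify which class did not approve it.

Series A: 4/5 of 1733227 = 1386581.60, rounded up to 1386582; 1,386,582 required, 1,386,181 in favor — not approved.
Series B: 2/3 of 809759 = 539839.33, rounded up to 539840; 539,840 required, 540,104 in favor — approved.

Not approved — the Series A shares did not give the required vote.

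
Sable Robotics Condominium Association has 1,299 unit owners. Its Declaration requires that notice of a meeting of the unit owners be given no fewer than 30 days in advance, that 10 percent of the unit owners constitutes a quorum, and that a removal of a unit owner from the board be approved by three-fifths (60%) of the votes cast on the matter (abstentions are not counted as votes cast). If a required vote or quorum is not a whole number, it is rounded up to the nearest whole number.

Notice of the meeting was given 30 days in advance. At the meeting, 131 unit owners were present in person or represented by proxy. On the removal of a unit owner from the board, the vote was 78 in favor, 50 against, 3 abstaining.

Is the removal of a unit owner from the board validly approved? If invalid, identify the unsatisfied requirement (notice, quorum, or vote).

Valid — all requirements satisfied.

Notice: 30 days given; 30 required. Satisfied.
Quorum: 10% of 1,299 = 129.90, rounded up to 130; 131 present. Satisfied.
Vote: requires three-fifths of the votes cast (131 − 3 abstaining = 128); 3/5 of 128 = 76.80, rounded up to 77, so 77 needed; 78 in favor. Satisfied.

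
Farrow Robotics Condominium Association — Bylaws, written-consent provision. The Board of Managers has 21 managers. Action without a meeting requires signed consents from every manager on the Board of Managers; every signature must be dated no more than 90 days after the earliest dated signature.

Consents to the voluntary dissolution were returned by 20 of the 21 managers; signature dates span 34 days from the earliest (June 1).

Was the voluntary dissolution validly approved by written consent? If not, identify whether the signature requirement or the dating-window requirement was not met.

Not effective — insufficient signatures.

Signatures required: the unanimous vote of 21 — unanimous means all 21, so 21 needed; 20 signed. Insufficient.
Dating window: the latest signature is 34 days after the earliest; the limit is 90 days. Within the window.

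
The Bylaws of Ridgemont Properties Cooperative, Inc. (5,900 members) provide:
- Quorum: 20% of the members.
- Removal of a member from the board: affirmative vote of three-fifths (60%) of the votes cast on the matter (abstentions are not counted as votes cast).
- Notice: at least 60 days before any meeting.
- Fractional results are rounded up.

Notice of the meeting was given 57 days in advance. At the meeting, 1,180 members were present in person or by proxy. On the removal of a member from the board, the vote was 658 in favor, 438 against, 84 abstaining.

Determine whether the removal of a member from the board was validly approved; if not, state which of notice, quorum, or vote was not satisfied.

Notice: 57 days given; 60 required. Not satisfied.
Quorum: 20% of 5,900 = 1,180; 1,180 present. Satisfied.
Vote: requires three-fifths of the votes cast (1,180 − 84 abstaining = 1,096); 3/5 of 1096 = 657.60, rounded up to 658, so 658 needed; 658 in favor. Satisfied.

Invalid — notice requirement not satisfied.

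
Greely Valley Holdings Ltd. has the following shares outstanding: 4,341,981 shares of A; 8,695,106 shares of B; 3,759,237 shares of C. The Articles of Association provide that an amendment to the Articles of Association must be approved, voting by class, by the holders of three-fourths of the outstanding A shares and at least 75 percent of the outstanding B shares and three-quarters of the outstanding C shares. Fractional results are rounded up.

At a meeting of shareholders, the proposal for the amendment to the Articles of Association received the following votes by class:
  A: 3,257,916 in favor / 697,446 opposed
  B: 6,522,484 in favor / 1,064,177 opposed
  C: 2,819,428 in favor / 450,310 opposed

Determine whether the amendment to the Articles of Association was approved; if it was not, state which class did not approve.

Approved — every class gave the required vote.

A: 3/4 of 4341981 = 3256485.75, rounded up to 3256486; 3,256,486 required, 3,257,916 in favor — approved.
B: 3/4 of 8695106 = 6521329.50, rounded up to 6521330; 6,521,330 required, 6,522,484 in favor — approved.
C: 3/4 of 3759237 = 2819427.75, rounded up to 2819428; 2,819,428 required, 2,819,428 in favor — approved.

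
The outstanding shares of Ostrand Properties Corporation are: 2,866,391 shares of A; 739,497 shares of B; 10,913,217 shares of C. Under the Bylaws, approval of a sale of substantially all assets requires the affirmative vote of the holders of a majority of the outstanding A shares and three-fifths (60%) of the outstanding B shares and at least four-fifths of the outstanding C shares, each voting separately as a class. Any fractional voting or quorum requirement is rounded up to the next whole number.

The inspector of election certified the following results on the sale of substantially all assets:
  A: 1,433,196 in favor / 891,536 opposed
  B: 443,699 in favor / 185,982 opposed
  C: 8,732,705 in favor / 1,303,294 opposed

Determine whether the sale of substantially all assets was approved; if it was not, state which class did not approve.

Approved — every class gave the required vote.

A: a majority of 2866391 is 1433196; 1,433,196 required, 1,433,196 in favor — approved.
B: 3/5 of 739497 = 443698.20, rounded up to 443699; 443,699 required, 443,699 in favor — approved.
C: 4/5 of 10913217 = 8730573.60, rounded up to 8730574; 8,730,574 required, 8,732,705 in favor — approved.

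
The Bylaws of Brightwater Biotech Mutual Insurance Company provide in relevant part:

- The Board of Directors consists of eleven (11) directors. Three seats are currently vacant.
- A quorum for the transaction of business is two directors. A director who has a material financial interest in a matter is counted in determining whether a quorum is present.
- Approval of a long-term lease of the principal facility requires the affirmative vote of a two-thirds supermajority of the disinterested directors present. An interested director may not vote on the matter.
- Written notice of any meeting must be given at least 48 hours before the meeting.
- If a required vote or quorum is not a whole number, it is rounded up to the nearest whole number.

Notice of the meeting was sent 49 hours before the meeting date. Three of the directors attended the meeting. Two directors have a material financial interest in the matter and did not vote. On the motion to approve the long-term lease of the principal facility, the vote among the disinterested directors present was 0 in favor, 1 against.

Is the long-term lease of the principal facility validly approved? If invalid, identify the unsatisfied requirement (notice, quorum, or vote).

Invalid — vote requirement not satisfied.

Notice: 49 hours given; 48 required (49 ≥ 48). Satisfied.
Quorum: 3 present (interested directors count toward quorum); quorum is 2. Satisfied.
Vote: the long-term lease of the principal facility requires two-thirds of the disinterested directors present (3 − 2 = 1). 2/3 of 1 = 0.67, rounded up to 1, so 1 affirmative vote is needed; 0 voted in favor. Not satisfied.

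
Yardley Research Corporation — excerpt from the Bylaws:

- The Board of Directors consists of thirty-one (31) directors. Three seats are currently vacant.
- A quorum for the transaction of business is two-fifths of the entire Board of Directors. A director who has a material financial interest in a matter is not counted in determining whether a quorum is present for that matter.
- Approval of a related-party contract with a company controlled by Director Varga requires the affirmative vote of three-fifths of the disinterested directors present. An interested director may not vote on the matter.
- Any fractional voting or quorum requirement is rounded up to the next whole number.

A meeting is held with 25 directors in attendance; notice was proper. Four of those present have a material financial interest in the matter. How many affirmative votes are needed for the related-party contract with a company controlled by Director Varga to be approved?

13

The related-party contract with a company controlled by Director Varga requires three-fifths of the disinterested directors present (25 − 4 = 21).
3/5 of 21 = 12.60, rounded up to 13.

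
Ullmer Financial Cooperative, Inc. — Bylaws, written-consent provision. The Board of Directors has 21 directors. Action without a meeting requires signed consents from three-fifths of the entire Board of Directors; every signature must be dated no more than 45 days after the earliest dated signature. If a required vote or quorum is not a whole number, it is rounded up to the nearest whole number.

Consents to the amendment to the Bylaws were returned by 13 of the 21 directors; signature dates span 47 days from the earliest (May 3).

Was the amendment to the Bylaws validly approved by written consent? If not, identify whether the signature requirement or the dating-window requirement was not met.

Not effective — dating-window requirement not satisfied.

Signatures required: three-fifths of 21 — 3/5 of 21 = 12.60, rounded up to 13, so 13 needed; 13 signed. Sufficient.
Dating window: the latest signature is 47 days after the earliest; the limit is 45 days. Outside the window.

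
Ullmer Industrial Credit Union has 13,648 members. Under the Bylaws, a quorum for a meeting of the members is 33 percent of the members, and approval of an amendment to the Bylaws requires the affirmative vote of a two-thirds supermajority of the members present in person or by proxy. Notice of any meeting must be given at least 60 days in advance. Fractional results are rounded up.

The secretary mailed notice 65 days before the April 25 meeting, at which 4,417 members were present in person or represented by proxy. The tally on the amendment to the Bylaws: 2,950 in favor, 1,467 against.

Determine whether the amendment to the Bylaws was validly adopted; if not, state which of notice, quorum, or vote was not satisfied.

Notice: 65 days given; 60 required. Satisfied.
Quorum: 33% of 13,648 = 4,503.84, rounded up to 4,504; 4,417 present. Not satisfied.
Vote: requires two-thirds of those present (4,417); 2/3 of 4417 = 2944.67, rounded up to 2945, so 2,945 needed; 2,950 in favor. Satisfied.

Invalid — quorum requirement not satisfied.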